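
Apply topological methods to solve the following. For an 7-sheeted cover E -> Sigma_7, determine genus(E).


For an n-sheeted cover: chi(E) = n * chi(B).
chi(Sigma_7) = 2 - 2*7 = -12.
chi(E) = 7 * (-12) = -84.
genus(E) = (2 - chi(E))/2 = (2 - (-84))/2 = 86/2 = 43

43


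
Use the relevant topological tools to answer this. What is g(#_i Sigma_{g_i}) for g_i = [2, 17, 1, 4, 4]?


Genus is additive under connected sum of orientable surfaces.
g = 2 + 17 + 1 + 4 + 4 = 28

28


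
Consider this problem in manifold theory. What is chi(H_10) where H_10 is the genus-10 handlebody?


A genus-g handlebody deformation retracts to a wedge of g circles.
chi(vee_g S^1) = 1 - g.
chi(H_10) = 1 - 10 = -9

-9


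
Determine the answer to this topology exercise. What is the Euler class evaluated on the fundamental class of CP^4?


For any closed oriented manifold, <e(TM),[M]> = chi(M).
chi(CP^4) = 4+1 = 5

5


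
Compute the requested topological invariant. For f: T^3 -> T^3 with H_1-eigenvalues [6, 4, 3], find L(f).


For a torus self-map: L(f) = det(I - A) where A acts on H_1.
L(f) = (1-6) * (1-4) * (1-3) = -5 * -3 * -2 = -30

-30


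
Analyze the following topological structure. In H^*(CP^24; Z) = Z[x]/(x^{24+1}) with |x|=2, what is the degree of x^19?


|x| = 2 in H^*(CP^n).
|x^19| = 19 * |x| = 19 * 2 = 38

38


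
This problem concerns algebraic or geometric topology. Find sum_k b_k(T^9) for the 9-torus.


b_k(T^9) = C(9,k), so the sum over k is sum_k C(9,k) = 2^9.
Total = 2^9 = 512

512


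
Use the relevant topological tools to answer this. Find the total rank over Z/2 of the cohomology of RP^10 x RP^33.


dim H^*(RP^n; Z/2) = n+1 (one Z/2 in each degree 0..n).
Total Betti number is multiplicative.
Total = (10+1) * (33+1) = 11 * 34 = 374

374


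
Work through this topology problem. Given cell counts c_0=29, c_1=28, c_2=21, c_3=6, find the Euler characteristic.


chi = sum_k (-1)^k c_k.
= (-1)^0*29 + (-1)^1*28 + (-1)^2*21 + (-1)^3*6
= (29) + (-28) + (21) + (-6)
= 16

16


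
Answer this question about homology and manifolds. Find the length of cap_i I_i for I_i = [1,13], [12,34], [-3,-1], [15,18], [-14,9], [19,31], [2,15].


Intersection = [max(a_i), min(b_i)] = [19, -1].
Since 19 > -1, the intersection is empty.
Length = 0

0


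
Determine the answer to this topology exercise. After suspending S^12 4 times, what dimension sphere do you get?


Each suspension raises dimension by 1: Sigma S^n = S^{n+1}.
Sigma^4 S^12 = S^{12+4} = S^16

16


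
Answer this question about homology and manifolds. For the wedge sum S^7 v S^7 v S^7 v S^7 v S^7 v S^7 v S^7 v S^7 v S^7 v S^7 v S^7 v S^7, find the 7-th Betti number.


For a wedge of spheres, H_k (k>0) is free on one generator per sphere of dimension k.
Spheres of dimension 7: count = 12.
b_7 = 12

12


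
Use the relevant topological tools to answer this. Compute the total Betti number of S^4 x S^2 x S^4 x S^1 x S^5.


Total Betti number is multiplicative under products.
Each S^d (d>=1) has total Betti number 2.
There are 5 sphere factors.
Total = 2^5 = 32

32


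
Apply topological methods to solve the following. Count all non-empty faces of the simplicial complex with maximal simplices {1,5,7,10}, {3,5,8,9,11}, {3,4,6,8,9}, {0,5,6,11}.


Each maximal simplex on m vertices has 2^m - 1 nonempty faces.
Take the union (dedupe shared faces).
Total distinct faces = 80

80


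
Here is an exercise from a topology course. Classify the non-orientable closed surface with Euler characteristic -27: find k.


chi = 2 - k for closed non-orientable surfaces with k crosscaps.
-27 = 2 - k
k = 2 - (-27) = 29

29


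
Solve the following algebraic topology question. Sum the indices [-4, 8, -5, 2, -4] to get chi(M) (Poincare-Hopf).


Poincare-Hopf: chi(M) = sum of indices of zeros.
chi = (-4) + (8) + (-5) + (2) + (-4) = -3

-3


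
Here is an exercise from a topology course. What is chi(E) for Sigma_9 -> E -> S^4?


chi(S^4) = 2 (n even), chi(Sigma_9) = 2 - 2*9 = -16.
chi(E) = 2 * (-16) = -32

-32


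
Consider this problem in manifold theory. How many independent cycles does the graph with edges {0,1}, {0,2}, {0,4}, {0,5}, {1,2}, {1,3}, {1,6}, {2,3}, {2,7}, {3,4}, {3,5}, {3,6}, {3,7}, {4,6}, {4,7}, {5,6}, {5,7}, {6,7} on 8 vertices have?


b_1 = E - V + (number of components).
E = 18, V = 8, components = 1.
b_1 = 18 - 8 + 1 = 11

11


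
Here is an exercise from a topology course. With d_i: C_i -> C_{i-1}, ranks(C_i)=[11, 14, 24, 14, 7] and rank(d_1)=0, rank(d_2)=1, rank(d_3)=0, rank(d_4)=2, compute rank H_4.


rank H_k = rank(ker d_k) - rank(im d_{k+1}).
rank(ker d_4) = rank(C_4) - rank(d_4) = 7 - 2 = 5.
rank(im d_{4+1}) = 0.
rank H_4 = 5 - 0 = 5

5


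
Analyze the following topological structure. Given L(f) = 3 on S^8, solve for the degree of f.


L(f) = 1 + (-1)^8 deg(f) on S^8.
3 = 1 + (-1)^8 * deg(f)
(-1)^8 * deg(f) = 2
deg(f) = 2

2


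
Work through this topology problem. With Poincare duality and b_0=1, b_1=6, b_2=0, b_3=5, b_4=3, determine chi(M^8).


By Poincare duality b_k = b_{8-k}, so full Betti numbers: b_0=1, b_1=6, b_2=0, b_3=5, b_4=3, b_5=5, b_6=0, b_7=6, b_8=1.
chi = sum (-1)^k b_k = -17

-17


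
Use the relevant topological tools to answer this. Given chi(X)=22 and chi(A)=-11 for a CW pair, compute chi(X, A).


Relative Euler characteristic: chi(X, A) = chi(X) - chi(A).
= 22 - (-11) = 33

33


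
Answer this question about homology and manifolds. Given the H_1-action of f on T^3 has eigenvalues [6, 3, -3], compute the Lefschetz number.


For a torus self-map: L(f) = det(I - A) where A acts on H_1.
L(f) = (1-6) * (1-3) * (1--3) = -5 * -2 * 4 = 40

40


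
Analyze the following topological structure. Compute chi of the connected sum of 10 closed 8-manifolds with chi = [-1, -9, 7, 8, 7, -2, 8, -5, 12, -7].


For n-manifolds: chi(A#B) = chi(A) + chi(B) - chi(S^8).
chi(S^8) = 1 + (-1)^8 = 2.
chi(#) = (sum chi_i) - (10-1)*chi(S^8) = 18 - 9*2 = 0

0


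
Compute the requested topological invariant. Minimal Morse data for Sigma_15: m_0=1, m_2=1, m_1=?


A perfect Morse function has m_k = b_k.
For Sigma_15: b_0=1, b_1=2g=30, b_2=1.
Saddles m_1 = 2g = 30

30


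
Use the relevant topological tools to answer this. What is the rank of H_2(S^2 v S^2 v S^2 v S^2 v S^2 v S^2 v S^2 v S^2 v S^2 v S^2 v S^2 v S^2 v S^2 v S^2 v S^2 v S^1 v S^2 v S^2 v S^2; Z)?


For a wedge of spheres, H_k (k>0) is free on one generator per sphere of dimension k.
Spheres of dimension 2: count = 18.
b_2 = 18

18


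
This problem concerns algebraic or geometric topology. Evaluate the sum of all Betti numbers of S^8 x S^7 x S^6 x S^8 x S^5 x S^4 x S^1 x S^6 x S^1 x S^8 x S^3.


Total Betti number is multiplicative under products.
Each S^d (d>=1) has total Betti number 2.
There are 11 sphere factors.
Total = 2^11 = 2048

2048


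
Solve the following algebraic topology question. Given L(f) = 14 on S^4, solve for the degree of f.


L(f) = 1 + (-1)^4 deg(f) on S^4.
14 = 1 + (-1)^4 * deg(f)
(-1)^4 * deg(f) = 13
deg(f) = 13

13


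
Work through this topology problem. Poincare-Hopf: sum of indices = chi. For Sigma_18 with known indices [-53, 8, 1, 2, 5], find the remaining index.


Poincare-Hopf: sum of indices = chi(M).
chi(Sigma_18) = 2 - 2*18 = -34.
Sum of known indices = -37.
x = chi - (sum known) = -34 - (-37) = 3

3


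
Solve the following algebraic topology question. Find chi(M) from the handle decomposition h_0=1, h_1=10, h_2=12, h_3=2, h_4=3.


Handles of index k contribute (-1)^k to chi (same as CW cells).
chi = (1) + (-10) + (12) + (-2) + (3) = 4

4


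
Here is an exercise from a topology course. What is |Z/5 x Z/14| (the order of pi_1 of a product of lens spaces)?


pi_1(X x Y) = pi_1(X) x pi_1(Y).
pi_1(L(5,1)) = Z/5, pi_1(L(14,1)) = Z/14.
|Z/5 x Z/14| = 5 * 14 = 70

70


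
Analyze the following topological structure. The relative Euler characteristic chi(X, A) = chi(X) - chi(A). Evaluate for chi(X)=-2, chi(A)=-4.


Relative Euler characteristic: chi(X, A) = chi(X) - chi(A).
= -2 - (-4) = 2

2


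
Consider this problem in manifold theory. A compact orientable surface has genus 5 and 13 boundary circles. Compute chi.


For a compact orientable surface with genus g and b boundary components: chi = 2 - 2g - b.
chi = 2 - 2*5 - 13 = 2 - 10 - 13 = -21

-21


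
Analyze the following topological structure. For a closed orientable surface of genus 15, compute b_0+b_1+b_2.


For Sigma_15: b_0 = 1, b_1 = 2g = 30, b_2 = 1.
Total = 1 + 30 + 1 = 32

32


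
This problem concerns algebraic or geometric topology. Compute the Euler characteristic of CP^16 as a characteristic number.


For any closed oriented manifold, <e(TM),[M]> = chi(M).
chi(CP^16) = 16+1 = 17

17


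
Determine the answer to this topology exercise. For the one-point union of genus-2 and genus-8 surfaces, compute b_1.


For a wedge: H_1(A v B) = H_1(A) + H_1(B).
b_1(Sigma_2) = 4, b_1(Sigma_8) = 16.
b_1 = 4 + 16 = 20

20


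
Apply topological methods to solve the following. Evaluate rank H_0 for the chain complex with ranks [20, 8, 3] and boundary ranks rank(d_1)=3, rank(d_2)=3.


rank H_k = rank(ker d_k) - rank(im d_{k+1}).
rank(ker d_0) = rank(C_0) - rank(d_0) = 20 - 0 = 20.
rank(im d_{0+1}) = 3.
rank H_0 = 20 - 3 = 17

17


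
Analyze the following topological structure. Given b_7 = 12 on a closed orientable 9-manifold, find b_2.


Poincare duality for closed orientable n-manifolds: b_k = b_{n-k}.
Here n = 9, so b_2 = b_7 = 12

12


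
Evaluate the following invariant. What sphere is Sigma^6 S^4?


Each suspension raises dimension by 1: Sigma S^n = S^{n+1}.
Sigma^6 S^4 = S^{4+6} = S^10

10


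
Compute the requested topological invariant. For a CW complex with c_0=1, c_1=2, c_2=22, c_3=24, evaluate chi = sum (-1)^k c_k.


chi = sum_k (-1)^k c_k.
= (-1)^0*1 + (-1)^1*2 + (-1)^2*22 + (-1)^3*24
= (1) + (-2) + (22) + (-24)
= -3

-3


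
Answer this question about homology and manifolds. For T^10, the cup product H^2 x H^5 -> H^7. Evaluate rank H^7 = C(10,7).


Cup product: H^p x H^q -> H^{p+q}; here p+q = 2+5 = 7.
rank H^k(T^n) = C(n,k).
C(10,7) = 120

120


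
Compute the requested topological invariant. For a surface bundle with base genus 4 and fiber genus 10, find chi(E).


For a fiber bundle F -> E -> B (with CW structure): chi(E) = chi(B) * chi(F).
chi(Sigma_4) = -6, chi(Sigma_10) = -18.
chi(E) = (-6) * (-18) = 108

108


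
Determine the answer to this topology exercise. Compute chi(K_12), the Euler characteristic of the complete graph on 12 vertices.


K_12: V = 12, E = C(12,2) = 66.
chi = V - E = 12 - 66 = -54

-54


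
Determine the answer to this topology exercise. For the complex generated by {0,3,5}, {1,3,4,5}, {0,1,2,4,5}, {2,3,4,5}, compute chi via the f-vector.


Enumerate all faces; f-vector: f_0=6, f_1=15, f_2=16, f_3=7, f_4=1.
chi = sum (-1)^k f_k = 1

1


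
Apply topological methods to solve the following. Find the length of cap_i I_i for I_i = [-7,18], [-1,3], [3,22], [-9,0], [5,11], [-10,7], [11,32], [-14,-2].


Intersection = [max(a_i), min(b_i)] = [11, -2].
Since 11 > -2, the intersection is empty.
Length = 0

0


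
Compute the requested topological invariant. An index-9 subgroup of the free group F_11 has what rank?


Nielsen-Schreier: an index-n subgroup of F_r is free of rank 1 + n(r-1).
Equivalently: chi(cover) = n*chi(base); chi(vee_r S^1) = 1 - 11 = -10.
chi(E) = 9*(-10) = -90; rank = 1 - chi(E) = 1 - (-90) = 91.
rank = 1 + 9*(11-1) = 1 + 90 = 91

91


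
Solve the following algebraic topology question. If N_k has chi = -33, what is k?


chi = 2 - k for closed non-orientable surfaces with k crosscaps.
-33 = 2 - k
k = 2 - (-33) = 35

35


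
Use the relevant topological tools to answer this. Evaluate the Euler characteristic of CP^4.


CP^4 has one cell in each even dimension 0, 2, ..., 2*4 (4+1 cells total).
All cells are even-dimensional, so chi = number of cells.
chi = 4 + 1 = 5

5


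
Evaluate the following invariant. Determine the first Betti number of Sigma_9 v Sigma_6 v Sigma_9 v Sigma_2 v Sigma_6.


For a wedge X v Y: reduced H_k(X v Y) = H_k(X) + H_k(Y).
Each Sigma_g contributes b_1 = 2g.
b_1 = 18 + 12 + 18 + 4 + 12 = 64

64


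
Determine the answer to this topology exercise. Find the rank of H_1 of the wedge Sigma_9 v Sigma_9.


For a wedge: H_1(A v B) = H_1(A) + H_1(B).
b_1(Sigma_9) = 18, b_1(Sigma_9) = 18.
b_1 = 18 + 18 = 36

36


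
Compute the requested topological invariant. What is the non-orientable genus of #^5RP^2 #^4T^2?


Since a >= 1, the sum is non-orientable; each T^2 can be replaced by RP^2 # RP^2 (since T^2#RP^2 = 3RP^2).
Total crosscaps k = 5 + 2*4 = 13.
Check via chi: chi = 5*1 + 4*0 - (5+4-1)*2 = -11 = 2 - k = -11. Consistent.

13


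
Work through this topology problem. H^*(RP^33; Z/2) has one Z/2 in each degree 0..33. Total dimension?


H^k(RP^33; Z/2) = Z/2 for each 0 <= k <= 33.
Total dimension = 33 + 1 = 34

34


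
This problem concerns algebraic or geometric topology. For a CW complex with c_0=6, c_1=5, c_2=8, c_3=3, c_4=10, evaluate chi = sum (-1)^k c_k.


chi = sum_k (-1)^k c_k.
= (-1)^0*6 + (-1)^1*5 + (-1)^2*8 + (-1)^3*3 + (-1)^4*10
= (6) + (-5) + (8) + (-3) + (10)
= 16

16


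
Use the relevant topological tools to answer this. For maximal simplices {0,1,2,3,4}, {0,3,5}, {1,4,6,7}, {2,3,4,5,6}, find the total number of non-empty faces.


Each maximal simplex on m vertices has 2^m - 1 nonempty faces.
Take the union (dedupe shared faces).
Total distinct faces = 67

67


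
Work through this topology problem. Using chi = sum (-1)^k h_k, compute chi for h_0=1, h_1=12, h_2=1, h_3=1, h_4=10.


Handles of index k contribute (-1)^k to chi (same as CW cells).
chi = (1) + (-12) + (1) + (-1) + (10) = -1

-1


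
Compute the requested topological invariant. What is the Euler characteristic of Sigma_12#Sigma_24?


chi(Sigma_12) = 2 - 2*12 = -22
chi(Sigma_24) = 2 - 2*24 = -46
For surfaces: chi(A#B) = chi(A) + chi(B) - 2.
chi = -22 + -46 - 2 = -70

-70


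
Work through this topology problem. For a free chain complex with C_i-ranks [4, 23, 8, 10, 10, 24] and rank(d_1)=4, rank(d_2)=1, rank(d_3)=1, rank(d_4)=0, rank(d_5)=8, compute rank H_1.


rank H_k = rank(ker d_k) - rank(im d_{k+1}).
rank(ker d_1) = rank(C_1) - rank(d_1) = 23 - 4 = 19.
rank(im d_{1+1}) = 1.
rank H_1 = 19 - 1 = 18

18


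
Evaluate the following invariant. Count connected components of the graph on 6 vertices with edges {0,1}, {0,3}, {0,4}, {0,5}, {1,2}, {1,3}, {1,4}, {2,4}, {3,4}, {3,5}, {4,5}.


Run DFS/union-find over 6 vertices.
V = 6, E = 11.
Number of components = 1

1


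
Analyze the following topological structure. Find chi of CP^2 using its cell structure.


CP^2 has one cell in each even dimension 0, 2, ..., 2*2 (2+1 cells total).
All cells are even-dimensional, so chi = number of cells.
chi = 2 + 1 = 3

3


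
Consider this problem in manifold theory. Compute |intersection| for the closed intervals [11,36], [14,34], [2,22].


Intersection = [max(a_i), min(b_i)] = [14, 22].
Length = 22 - 14 = 8

8


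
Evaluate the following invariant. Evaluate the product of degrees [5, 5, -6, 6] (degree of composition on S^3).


Degree is multiplicative: deg(composition) = product of degrees.
= (5) * (5) * (-6) * (6) = -900

-900


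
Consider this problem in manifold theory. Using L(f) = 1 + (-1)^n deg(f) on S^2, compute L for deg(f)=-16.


On S^2: L(f) = tr(f_0*) + (-1)^2 tr(f_2*) = 1 + (-1)^2 * deg(f).
L(f) = 1 + (-1)^2 * -16 = 1 + -16 = -15

-15


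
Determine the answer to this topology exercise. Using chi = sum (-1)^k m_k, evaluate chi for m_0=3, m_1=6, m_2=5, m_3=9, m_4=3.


Morse theory: chi(M) = sum_k (-1)^k m_k where m_k = #(index-k critical points).
= (3) + (-6) + (5) + (-9) + (3) = -4

-4


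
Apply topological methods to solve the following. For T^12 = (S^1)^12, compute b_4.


By the Kunneth formula, b_k(T^n) = C(n,k).
b_4(T^12) = C(12,4).
C(12,4) = 12!/(4!*8!) = 495

495


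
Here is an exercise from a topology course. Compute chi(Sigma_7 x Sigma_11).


chi(Sigma_7) = 2 - 2*7 = -12
chi(Sigma_11) = 2 - 2*11 = -20
chi(product) = (-12) * (-20) = 240

240


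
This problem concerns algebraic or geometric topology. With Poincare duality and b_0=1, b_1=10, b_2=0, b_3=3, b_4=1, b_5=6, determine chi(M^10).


By Poincare duality b_k = b_{10-k}, so full Betti numbers: b_0=1, b_1=10, b_2=0, b_3=3, b_4=1, b_5=6, b_6=1, b_7=3, b_8=0, b_9=10, b_10=1.
chi = sum (-1)^k b_k = -28

-28


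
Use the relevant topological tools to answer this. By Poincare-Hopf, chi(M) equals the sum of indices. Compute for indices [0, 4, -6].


Poincare-Hopf: chi(M) = sum of indices of zeros.
chi = (0) + (4) + (-6) = -2

-2


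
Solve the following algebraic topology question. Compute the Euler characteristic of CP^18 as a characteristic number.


For any closed oriented manifold, <e(TM),[M]> = chi(M).
chi(CP^18) = 18+1 = 19

19


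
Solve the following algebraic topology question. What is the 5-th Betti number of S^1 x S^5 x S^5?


Each S^d has Poincare polynomial 1 + t^d.
The product S^1 x S^5 x S^5 has Poincare polynomial prod(1+t^d_i).
Expanding: b_0=1, b_1=1, b_5=2, b_6=2, b_10=1, b_11=1.
b_5 = 2

2


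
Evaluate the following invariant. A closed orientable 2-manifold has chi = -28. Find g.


chi = 2 - 2g for closed orientable surfaces.
-28 = 2 - 2g
2g = 2 - (-28) = 30
g = 15

15


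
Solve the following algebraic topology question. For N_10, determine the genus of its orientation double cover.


chi(N_10) = 2 - 10 = -8.
Double cover: chi(Sigma_g) = 2 * chi(N_10) = 2*(-8) = -16.
2 - 2g = -16, so g = (2 - (-16))/2 = 18/2 = 9

9


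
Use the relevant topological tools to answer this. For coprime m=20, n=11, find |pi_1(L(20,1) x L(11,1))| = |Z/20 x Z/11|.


pi_1(X x Y) = pi_1(X) x pi_1(Y).
pi_1(L(20,1)) = Z/20, pi_1(L(11,1)) = Z/11.
|Z/20 x Z/11| = 20 * 11 = 220

220


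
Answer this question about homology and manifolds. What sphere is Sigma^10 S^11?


Each suspension raises dimension by 1: Sigma S^n = S^{n+1}.
Sigma^10 S^11 = S^{11+10} = S^21

21


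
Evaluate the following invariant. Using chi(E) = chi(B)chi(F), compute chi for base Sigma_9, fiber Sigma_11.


For a fiber bundle F -> E -> B (with CW structure): chi(E) = chi(B) * chi(F).
chi(Sigma_9) = -16, chi(Sigma_11) = -20.
chi(E) = (-16) * (-20) = 320

320


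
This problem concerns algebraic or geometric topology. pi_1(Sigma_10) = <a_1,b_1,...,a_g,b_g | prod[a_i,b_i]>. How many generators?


Standard presentation: pi_1(Sigma_g) = <a_1,b_1,...,a_g,b_g | [a_1,b_1]...[a_g,b_g] = 1>.
Number of generators = 2g = 2*10 = 20

20


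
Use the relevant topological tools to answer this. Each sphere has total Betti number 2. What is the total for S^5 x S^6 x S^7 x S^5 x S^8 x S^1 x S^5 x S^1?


Total Betti number is multiplicative under products.
Each S^d (d>=1) has total Betti number 2.
There are 8 sphere factors.
Total = 2^8 = 256

256


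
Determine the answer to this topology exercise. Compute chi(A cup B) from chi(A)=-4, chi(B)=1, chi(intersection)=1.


chi(A cup B) = chi(A) + chi(B) - chi(A cap B)
= -4 + (1) - (1)
= -4

-4


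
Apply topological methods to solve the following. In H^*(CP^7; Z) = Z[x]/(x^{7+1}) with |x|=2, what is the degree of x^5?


|x| = 2 in H^*(CP^n).
|x^5| = 5 * |x| = 5 * 2 = 10

10


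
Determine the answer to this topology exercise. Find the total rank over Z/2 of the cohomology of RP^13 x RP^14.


dim H^*(RP^n; Z/2) = n+1 (one Z/2 in each degree 0..n).
Total Betti number is multiplicative.
Total = (13+1) * (14+1) = 14 * 15 = 210

210


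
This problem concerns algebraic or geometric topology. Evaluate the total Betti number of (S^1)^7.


b_k(T^7) = C(7,k), so the sum over k is sum_k C(7,k) = 2^7.
Total = 2^7 = 128

128


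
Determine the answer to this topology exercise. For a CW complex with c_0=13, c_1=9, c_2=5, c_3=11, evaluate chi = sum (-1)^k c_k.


chi = sum_k (-1)^k c_k.
= (-1)^0*13 + (-1)^1*9 + (-1)^2*5 + (-1)^3*11
= (13) + (-9) + (5) + (-11)
= -2

-2


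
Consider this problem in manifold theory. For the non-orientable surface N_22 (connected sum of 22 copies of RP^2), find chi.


For a non-orientable closed surface with k crosscaps: chi = 2 - k.
Here k = 22.
chi = 2 - 22 = -20

-20


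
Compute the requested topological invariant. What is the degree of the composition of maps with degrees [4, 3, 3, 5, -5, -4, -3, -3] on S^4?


Degree is multiplicative: deg(composition) = product of degrees.
= (4) * (3) * (3) * (5) * (-5) * (-4) * (-3) * (-3) = 32400

32400


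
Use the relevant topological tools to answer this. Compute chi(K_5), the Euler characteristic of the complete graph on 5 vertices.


K_5: V = 5, E = C(5,2) = 10.
chi = V - E = 5 - 10 = -5

-5


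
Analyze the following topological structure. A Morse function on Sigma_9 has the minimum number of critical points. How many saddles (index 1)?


A perfect Morse function has m_k = b_k.
For Sigma_9: b_0=1, b_1=2g=18, b_2=1.
Saddles m_1 = 2g = 18

18


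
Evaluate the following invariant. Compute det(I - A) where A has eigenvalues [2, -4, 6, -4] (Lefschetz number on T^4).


For a torus self-map: L(f) = det(I - A) where A acts on H_1.
L(f) = (1-2) * (1--4) * (1-6) * (1--4) = -1 * 5 * -5 * 5 = 125

125


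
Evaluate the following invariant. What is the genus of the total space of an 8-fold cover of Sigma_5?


For an n-sheeted cover: chi(E) = n * chi(B).
chi(Sigma_5) = 2 - 2*5 = -8.
chi(E) = 8 * (-8) = -64.
genus(E) = (2 - chi(E))/2 = (2 - (-64))/2 = 66/2 = 33

33


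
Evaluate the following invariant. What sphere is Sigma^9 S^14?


Each suspension raises dimension by 1: Sigma S^n = S^{n+1}.
Sigma^9 S^14 = S^{14+9} = S^23

23


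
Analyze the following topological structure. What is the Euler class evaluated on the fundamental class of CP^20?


For any closed oriented manifold, <e(TM),[M]> = chi(M).
chi(CP^20) = 20+1 = 21

21


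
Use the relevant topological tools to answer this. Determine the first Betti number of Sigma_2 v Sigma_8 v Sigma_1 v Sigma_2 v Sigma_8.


For a wedge X v Y: reduced H_k(X v Y) = H_k(X) + H_k(Y).
Each Sigma_g contributes b_1 = 2g.
b_1 = 4 + 16 + 2 + 4 + 16 = 42

42


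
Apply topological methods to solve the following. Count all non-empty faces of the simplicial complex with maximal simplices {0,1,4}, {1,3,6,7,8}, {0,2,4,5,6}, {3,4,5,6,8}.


Each maximal simplex on m vertices has 2^m - 1 nonempty faces.
Take the union (dedupe shared faces).
Total distinct faces = 82

82


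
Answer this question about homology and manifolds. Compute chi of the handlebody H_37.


A genus-g handlebody deformation retracts to a wedge of g circles.
chi(vee_g S^1) = 1 - g.
chi(H_37) = 1 - 37 = -36

-36


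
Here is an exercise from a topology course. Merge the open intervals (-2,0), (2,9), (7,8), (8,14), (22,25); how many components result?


Sort and merge overlapping open intervals.
Merged: (-2,0), (2,14), (22,25).
Number of components = 3

3


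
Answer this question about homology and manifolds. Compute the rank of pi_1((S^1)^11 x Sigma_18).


pi_1(A x B) = pi_1(A) x pi_1(B); rank of abelianization = b_1.
b_1(T^11) = 11, b_1(Sigma_18) = 2*18 = 36.
b_1(product) = 11 + 36 = 47

47


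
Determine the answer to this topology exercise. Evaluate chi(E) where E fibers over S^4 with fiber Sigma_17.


chi(S^4) = 2 (n even), chi(Sigma_17) = 2 - 2*17 = -32.
chi(E) = 2 * (-32) = -64

-64


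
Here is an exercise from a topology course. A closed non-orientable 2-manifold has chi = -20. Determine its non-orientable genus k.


chi = 2 - k for closed non-orientable surfaces with k crosscaps.
-20 = 2 - k
k = 2 - (-20) = 22

22


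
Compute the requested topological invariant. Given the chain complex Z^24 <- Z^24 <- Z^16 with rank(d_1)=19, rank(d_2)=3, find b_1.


rank H_k = rank(ker d_k) - rank(im d_{k+1}).
rank(ker d_1) = rank(C_1) - rank(d_1) = 24 - 19 = 5.
rank(im d_{1+1}) = 3.
rank H_1 = 5 - 3 = 2

2


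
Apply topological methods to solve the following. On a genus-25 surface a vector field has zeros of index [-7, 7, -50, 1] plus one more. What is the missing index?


Poincare-Hopf: sum of indices = chi(M).
chi(Sigma_25) = 2 - 2*25 = -48.
Sum of known indices = -49.
x = chi - (sum known) = -48 - (-49) = 1

1


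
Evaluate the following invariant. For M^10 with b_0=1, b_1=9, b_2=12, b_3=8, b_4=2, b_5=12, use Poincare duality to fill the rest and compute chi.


By Poincare duality b_k = b_{10-k}, so full Betti numbers: b_0=1, b_1=9, b_2=12, b_3=8, b_4=2, b_5=12, b_6=2, b_7=8, b_8=12, b_9=9, b_10=1.
chi = sum (-1)^k b_k = -16

-16


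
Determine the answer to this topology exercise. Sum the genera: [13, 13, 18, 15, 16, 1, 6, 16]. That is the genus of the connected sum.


Genus is additive under connected sum of orientable surfaces.
g = 13 + 13 + 18 + 15 + 16 + 1 + 6 + 16 = 98

98


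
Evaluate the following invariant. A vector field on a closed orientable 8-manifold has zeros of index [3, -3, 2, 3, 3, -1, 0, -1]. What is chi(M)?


Poincare-Hopf: chi(M) = sum of indices of zeros.
chi = (3) + (-3) + (2) + (3) + (3) + (-1) + (0) + (-1) = 6

6


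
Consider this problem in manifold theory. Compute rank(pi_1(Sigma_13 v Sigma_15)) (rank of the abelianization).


For a wedge: H_1(A v B) = H_1(A) + H_1(B).
b_1(Sigma_13) = 26, b_1(Sigma_15) = 30.
b_1 = 26 + 30 = 56

56


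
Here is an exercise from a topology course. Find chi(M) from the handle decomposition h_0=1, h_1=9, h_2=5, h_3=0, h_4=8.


Handles of index k contribute (-1)^k to chi (same as CW cells).
chi = (1) + (-9) + (5) + (0) + (8) = 5

5


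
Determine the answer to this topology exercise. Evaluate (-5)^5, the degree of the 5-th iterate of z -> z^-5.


deg(f) = -5. Degree is multiplicative: deg(f^5) = (deg f)^5.
deg(f^5) = (-5)^5 = -3125

-3125


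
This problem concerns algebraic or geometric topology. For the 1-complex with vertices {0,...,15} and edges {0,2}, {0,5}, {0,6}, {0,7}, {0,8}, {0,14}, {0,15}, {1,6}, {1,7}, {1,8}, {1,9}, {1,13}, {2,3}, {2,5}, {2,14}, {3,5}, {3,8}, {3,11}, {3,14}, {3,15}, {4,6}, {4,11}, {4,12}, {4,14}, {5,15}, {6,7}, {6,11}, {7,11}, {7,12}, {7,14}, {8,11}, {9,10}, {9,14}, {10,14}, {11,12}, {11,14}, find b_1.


b_1 = E - V + (number of components).
E = 36, V = 16, components = 1.
b_1 = 36 - 16 + 1 = 21

21


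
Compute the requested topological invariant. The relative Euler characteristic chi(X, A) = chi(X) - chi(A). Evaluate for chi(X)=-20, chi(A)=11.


Relative Euler characteristic: chi(X, A) = chi(X) - chi(A).
= -20 - (11) = -31

-31


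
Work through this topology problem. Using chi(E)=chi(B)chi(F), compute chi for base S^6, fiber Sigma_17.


chi(S^6) = 2 (n even), chi(Sigma_17) = 2 - 2*17 = -32.
chi(E) = 2 * (-32) = -64

-64


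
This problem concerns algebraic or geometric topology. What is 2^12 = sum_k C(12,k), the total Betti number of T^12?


b_k(T^12) = C(12,k), so the sum over k is sum_k C(12,k) = 2^12.
Total = 2^12 = 4096

4096


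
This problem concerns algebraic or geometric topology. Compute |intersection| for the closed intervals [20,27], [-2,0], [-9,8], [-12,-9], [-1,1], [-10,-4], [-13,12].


Intersection = [max(a_i), min(b_i)] = [20, -9].
Since 20 > -9, the intersection is empty.
Length = 0

0


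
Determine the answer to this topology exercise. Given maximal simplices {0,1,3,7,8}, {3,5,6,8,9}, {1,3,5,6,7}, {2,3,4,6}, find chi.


Enumerate all faces; f-vector: f_0=10, f_1=28, f_2=32, f_3=16, f_4=3.
chi = sum (-1)^k f_k = 1

1


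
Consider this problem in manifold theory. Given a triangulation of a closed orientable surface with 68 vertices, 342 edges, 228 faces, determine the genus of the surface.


chi = V - E + F = 68 - 342 + 228 = -46
For orientable closed surface: chi = 2 - 2g, so g = (2 - chi)/2.
g = (2 - (-46)) / 2 = 48 / 2 = 24

24


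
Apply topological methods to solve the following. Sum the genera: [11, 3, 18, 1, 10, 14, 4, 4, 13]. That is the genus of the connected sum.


Genus is additive under connected sum of orientable surfaces.
g = 11 + 3 + 18 + 1 + 10 + 14 + 4 + 4 + 13 = 78

78


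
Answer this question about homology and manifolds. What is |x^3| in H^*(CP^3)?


|x| = 2 in H^*(CP^n).
|x^3| = 3 * |x| = 3 * 2 = 6

6


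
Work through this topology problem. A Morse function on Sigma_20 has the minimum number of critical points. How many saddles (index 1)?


A perfect Morse function has m_k = b_k.
For Sigma_20: b_0=1, b_1=2g=40, b_2=1.
Saddles m_1 = 2g = 40

40


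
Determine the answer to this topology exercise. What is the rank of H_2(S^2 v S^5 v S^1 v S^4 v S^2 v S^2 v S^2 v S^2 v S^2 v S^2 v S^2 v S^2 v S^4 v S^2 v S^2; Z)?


For a wedge of spheres, H_k (k>0) is free on one generator per sphere of dimension k.
Spheres of dimension 2: count = 11.
b_2 = 11

11


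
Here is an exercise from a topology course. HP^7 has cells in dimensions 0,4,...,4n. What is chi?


HP^7 has one cell in each dimension 0, 4, ..., 4*7 (7+1 cells, all even-dim).
chi = 7 + 1 = 8

8


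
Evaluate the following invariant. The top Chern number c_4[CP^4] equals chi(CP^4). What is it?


For any closed oriented manifold, <e(TM),[M]> = chi(M).
chi(CP^4) = 4+1 = 5

5


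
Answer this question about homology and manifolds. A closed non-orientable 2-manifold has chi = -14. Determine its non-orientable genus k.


chi = 2 - k for closed non-orientable surfaces with k crosscaps.
-14 = 2 - k
k = 2 - (-14) = 16

16


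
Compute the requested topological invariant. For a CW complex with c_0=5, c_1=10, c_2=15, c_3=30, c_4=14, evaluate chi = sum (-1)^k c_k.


chi = sum_k (-1)^k c_k.
= (-1)^0*5 + (-1)^1*10 + (-1)^2*15 + (-1)^3*30 + (-1)^4*14
= (5) + (-10) + (15) + (-30) + (14)
= -6

-6


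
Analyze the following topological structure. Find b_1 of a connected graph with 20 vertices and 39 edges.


For a connected graph: rank(pi_1) = b_1 = E - V + 1 = 1 - chi.
chi = V - E = 20 - 39 = -19.
rank = 1 - (-19) = 39 - 20 + 1 = 20

20


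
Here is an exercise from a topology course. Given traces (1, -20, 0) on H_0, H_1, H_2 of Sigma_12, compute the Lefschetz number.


L(f) = tr(f_0*) - tr(f_1*) + tr(f_2*).
= 1 - (-20) + (0)
= 21

21


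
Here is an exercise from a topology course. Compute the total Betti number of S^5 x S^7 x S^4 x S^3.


Total Betti number is multiplicative under products.
Each S^d (d>=1) has total Betti number 2.
There are 4 sphere factors.
Total = 2^4 = 16

16


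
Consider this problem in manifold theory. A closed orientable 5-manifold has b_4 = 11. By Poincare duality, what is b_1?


Poincare duality for closed orientable n-manifolds: b_k = b_{n-k}.
Here n = 5, so b_1 = b_4 = 11

11


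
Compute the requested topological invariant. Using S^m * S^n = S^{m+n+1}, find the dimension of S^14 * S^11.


Join of spheres: S^m * S^n = S^{m+n+1}.
dim = 14 + 11 + 1 = 26

26


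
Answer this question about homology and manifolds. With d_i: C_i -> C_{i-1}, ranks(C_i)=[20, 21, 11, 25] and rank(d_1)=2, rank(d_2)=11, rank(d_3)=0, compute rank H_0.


rank H_k = rank(ker d_k) - rank(im d_{k+1}).
rank(ker d_0) = rank(C_0) - rank(d_0) = 20 - 0 = 20.
rank(im d_{0+1}) = 2.
rank H_0 = 20 - 2 = 18

18


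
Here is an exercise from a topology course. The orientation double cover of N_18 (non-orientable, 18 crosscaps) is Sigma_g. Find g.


chi(N_18) = 2 - 18 = -16.
Double cover: chi(Sigma_g) = 2 * chi(N_18) = 2*(-16) = -32.
2 - 2g = -32, so g = (2 - (-32))/2 = 34/2 = 17

17


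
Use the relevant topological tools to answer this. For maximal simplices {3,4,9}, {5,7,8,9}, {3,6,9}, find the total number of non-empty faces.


Each maximal simplex on m vertices has 2^m - 1 nonempty faces.
Take the union (dedupe shared faces).
Total distinct faces = 25

25


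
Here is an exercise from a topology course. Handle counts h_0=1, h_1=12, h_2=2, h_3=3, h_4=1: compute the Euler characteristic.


Handles of index k contribute (-1)^k to chi (same as CW cells).
chi = (1) + (-12) + (2) + (-3) + (1) = -11

-11


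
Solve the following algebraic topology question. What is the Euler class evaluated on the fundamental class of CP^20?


For any closed oriented manifold, <e(TM),[M]> = chi(M).
chi(CP^20) = 20+1 = 21

21


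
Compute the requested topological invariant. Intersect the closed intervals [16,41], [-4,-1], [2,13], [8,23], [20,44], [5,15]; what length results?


Intersection = [max(a_i), min(b_i)] = [20, -1].
Since 20 > -1, the intersection is empty.
Length = 0

0


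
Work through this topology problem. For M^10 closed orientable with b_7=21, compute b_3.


Poincare duality for closed orientable n-manifolds: b_k = b_{n-k}.
Here n = 10, so b_3 = b_7 = 21

21


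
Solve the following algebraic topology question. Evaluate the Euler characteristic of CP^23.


CP^23 has one cell in each even dimension 0, 2, ..., 2*23 (23+1 cells total).
All cells are even-dimensional, so chi = number of cells.
chi = 23 + 1 = 24

24


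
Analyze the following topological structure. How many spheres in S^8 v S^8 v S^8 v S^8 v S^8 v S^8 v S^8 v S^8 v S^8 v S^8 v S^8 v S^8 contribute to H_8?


For a wedge of spheres, H_k (k>0) is free on one generator per sphere of dimension k.
Spheres of dimension 8: count = 12.
b_8 = 12

12


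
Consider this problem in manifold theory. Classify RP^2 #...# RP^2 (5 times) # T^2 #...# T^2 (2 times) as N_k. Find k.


Since a >= 1, the sum is non-orientable; each T^2 can be replaced by RP^2 # RP^2 (since T^2#RP^2 = 3RP^2).
Total crosscaps k = 5 + 2*2 = 9.
Check via chi: chi = 5*1 + 2*0 - (5+2-1)*2 = -7 = 2 - k = -7. Consistent.

9


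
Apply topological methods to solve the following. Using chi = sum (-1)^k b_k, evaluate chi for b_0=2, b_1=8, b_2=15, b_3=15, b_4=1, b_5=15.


chi = sum_k (-1)^k b_k.
= (2) + (-8) + (15) + (-15) + (1) + (-15)
= -20

-20


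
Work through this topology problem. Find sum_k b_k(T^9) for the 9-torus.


b_k(T^9) = C(9,k), so the sum over k is sum_k C(9,k) = 2^9.
Total = 2^9 = 512

512


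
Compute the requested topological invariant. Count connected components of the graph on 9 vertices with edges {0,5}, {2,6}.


Run DFS/union-find over 9 vertices.
V = 9, E = 2.
Number of components = 7

7


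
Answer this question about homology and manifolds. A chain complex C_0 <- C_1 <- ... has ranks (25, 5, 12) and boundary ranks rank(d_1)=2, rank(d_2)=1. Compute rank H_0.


rank H_k = rank(ker d_k) - rank(im d_{k+1}).
rank(ker d_0) = rank(C_0) - rank(d_0) = 25 - 0 = 25.
rank(im d_{0+1}) = 2.
rank H_0 = 25 - 2 = 23

23


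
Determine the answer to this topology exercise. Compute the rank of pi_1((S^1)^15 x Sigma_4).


pi_1(A x B) = pi_1(A) x pi_1(B); rank of abelianization = b_1.
b_1(T^15) = 15, b_1(Sigma_4) = 2*4 = 8.
b_1(product) = 15 + 8 = 23

23


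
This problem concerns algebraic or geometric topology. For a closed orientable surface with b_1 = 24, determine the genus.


For a closed orientable surface: b_1 = 2g.
24 = 2g
g = 24 / 2 = 12

12


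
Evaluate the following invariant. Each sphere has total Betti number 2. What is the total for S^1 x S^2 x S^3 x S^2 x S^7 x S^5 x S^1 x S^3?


Total Betti number is multiplicative under products.
Each S^d (d>=1) has total Betti number 2.
There are 8 sphere factors.
Total = 2^8 = 256

256


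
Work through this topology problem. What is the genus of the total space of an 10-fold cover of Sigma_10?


For an n-sheeted cover: chi(E) = n * chi(B).
chi(Sigma_10) = 2 - 2*10 = -18.
chi(E) = 10 * (-18) = -180.
genus(E) = (2 - chi(E))/2 = (2 - (-180))/2 = 182/2 = 91

91


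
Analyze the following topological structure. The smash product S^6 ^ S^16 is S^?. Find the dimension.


S^m ^ S^n = S^{m+n}.
k = 6 + 16 = 22

22


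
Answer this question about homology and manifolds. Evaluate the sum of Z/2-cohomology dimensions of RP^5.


H^k(RP^5; Z/2) = Z/2 for each 0 <= k <= 5.
Total dimension = 5 + 1 = 6

6


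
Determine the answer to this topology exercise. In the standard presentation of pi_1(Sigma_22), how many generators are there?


Standard presentation: pi_1(Sigma_g) = <a_1,b_1,...,a_g,b_g | [a_1,b_1]...[a_g,b_g] = 1>.
Number of generators = 2g = 2*22 = 44

44


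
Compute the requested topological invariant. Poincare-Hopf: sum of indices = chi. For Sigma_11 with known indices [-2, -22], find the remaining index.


Poincare-Hopf: sum of indices = chi(M).
chi(Sigma_11) = 2 - 2*11 = -20.
Sum of known indices = -24.
x = chi - (sum known) = -20 - (-24) = 4

4


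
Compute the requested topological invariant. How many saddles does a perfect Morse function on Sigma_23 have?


A perfect Morse function has m_k = b_k.
For Sigma_23: b_0=1, b_1=2g=46, b_2=1.
Saddles m_1 = 2g = 46

46


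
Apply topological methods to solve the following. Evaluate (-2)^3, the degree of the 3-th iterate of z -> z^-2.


deg(f) = -2. Degree is multiplicative: deg(f^3) = (deg f)^3.
deg(f^3) = (-2)^3 = -8

-8


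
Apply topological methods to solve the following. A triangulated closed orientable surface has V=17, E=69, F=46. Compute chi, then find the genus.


chi = V - E + F = 17 - 69 + 46 = -6
For orientable closed surface: chi = 2 - 2g, so g = (2 - chi)/2.
g = (2 - (-6)) / 2 = 8 / 2 = 4

4


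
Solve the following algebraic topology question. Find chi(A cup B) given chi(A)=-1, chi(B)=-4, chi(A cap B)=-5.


chi(A cup B) = chi(A) + chi(B) - chi(A cap B)
= -1 + (-4) - (-5)
= 0

0


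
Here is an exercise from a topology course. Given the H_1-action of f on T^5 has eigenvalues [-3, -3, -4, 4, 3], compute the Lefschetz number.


For a torus self-map: L(f) = det(I - A) where A acts on H_1.
L(f) = (1--3) * (1--3) * (1--4) * (1-4) * (1-3) = 4 * 4 * 5 * -3 * -2 = 480

480


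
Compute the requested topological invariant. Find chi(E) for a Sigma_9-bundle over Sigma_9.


For a fiber bundle F -> E -> B (with CW structure): chi(E) = chi(B) * chi(F).
chi(Sigma_9) = -16, chi(Sigma_9) = -16.
chi(E) = (-16) * (-16) = 256

256


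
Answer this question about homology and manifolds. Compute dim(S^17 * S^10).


Join of spheres: S^m * S^n = S^{m+n+1}.
dim = 17 + 10 + 1 = 28

28


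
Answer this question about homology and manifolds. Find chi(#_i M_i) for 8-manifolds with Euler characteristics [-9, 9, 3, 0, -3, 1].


For n-manifolds: chi(A#B) = chi(A) + chi(B) - chi(S^8).
chi(S^8) = 1 + (-1)^8 = 2.
chi(#) = (sum chi_i) - (6-1)*chi(S^8) = 1 - 5*2 = -9

-9


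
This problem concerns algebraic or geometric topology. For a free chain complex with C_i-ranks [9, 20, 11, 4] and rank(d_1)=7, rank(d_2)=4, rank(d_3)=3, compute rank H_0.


rank H_k = rank(ker d_k) - rank(im d_{k+1}).
rank(ker d_0) = rank(C_0) - rank(d_0) = 9 - 0 = 9.
rank(im d_{0+1}) = 7.
rank H_0 = 9 - 7 = 2

2


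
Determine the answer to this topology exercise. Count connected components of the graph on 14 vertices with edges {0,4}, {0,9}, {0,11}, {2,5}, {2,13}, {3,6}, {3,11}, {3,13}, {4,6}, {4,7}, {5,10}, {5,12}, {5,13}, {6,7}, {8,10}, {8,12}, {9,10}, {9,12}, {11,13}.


Run DFS/union-find over 14 vertices.
V = 14, E = 19.
Number of components = 2

2


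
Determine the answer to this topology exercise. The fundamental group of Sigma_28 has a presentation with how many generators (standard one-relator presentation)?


Standard presentation: pi_1(Sigma_g) = <a_1,b_1,...,a_g,b_g | [a_1,b_1]...[a_g,b_g] = 1>.
Number of generators = 2g = 2*28 = 56

56


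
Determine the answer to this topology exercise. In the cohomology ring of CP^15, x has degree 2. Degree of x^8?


|x| = 2 in H^*(CP^n).
|x^8| = 8 * |x| = 8 * 2 = 16

16
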